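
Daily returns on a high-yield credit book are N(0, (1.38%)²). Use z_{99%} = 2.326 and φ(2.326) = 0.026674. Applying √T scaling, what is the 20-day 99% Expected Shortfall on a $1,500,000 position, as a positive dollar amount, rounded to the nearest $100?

$246,900

σ_{20d} = 1.38% × √20 = 6.172%.
ES multiplier = φ(z)/(1−α) = 0.026674/0.01 = 2.667.
ES = 6.172% × 2.667 = 16.461%; on $1,500,000: $246,915.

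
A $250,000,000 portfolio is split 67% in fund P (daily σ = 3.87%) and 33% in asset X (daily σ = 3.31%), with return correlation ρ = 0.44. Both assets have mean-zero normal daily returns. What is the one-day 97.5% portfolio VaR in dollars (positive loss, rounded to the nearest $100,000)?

$15,800,000

σ_p² = 0.67²·3.87² + 0.33²·3.31² + 2·0.44·0.67·0.33·3.87·3.31 = 10.4086 (%²).
σ_p = √10.4086 = 3.226%.
At 97.5%, z = 1.960.
VaR = 1.960 × 3.226% = 6.323%; on $250,000,000 that is $15,807,500.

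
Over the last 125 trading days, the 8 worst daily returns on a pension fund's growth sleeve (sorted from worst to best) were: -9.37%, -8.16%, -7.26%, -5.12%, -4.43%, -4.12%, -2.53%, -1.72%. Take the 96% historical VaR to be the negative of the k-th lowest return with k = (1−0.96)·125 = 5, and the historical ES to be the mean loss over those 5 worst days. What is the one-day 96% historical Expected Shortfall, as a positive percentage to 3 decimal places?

The 5 worst returns sum to -34.34%.
ES = −(-34.34%) / 5 = 6.868%.

6.868%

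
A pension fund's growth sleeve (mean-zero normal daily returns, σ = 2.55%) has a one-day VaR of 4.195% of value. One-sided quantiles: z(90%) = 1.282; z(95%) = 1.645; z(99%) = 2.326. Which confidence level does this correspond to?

Implied z = VaR/σ = 4.195 / 2.55 = 1.645.
This matches z(95%) = 1.645.

95%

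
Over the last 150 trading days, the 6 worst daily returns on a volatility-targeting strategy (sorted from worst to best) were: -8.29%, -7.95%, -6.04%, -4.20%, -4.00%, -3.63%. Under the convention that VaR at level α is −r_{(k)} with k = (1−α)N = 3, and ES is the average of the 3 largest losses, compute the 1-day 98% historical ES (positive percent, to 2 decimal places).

The 3 worst returns sum to -22.28%.
ES = −(-22.28%) / 3 = 7.4266…% ≈ 7.43%.

7.43%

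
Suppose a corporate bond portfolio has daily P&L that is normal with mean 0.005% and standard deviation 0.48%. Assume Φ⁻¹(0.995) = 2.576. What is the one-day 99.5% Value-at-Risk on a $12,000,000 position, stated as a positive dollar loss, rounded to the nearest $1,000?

$148,000

VaR = −μ + z·σ = −(0.005%) + 2.576 × 0.48% = 1.231%.
On $12,000,000: 0.01231 × $12,000,000 = $147,720.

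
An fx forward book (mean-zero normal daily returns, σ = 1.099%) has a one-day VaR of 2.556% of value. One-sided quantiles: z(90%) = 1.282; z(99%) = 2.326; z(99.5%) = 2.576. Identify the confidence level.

99%

Implied z = VaR/σ = 2.556 / 1.099 = 2.326.
This matches z(99%) = 2.326.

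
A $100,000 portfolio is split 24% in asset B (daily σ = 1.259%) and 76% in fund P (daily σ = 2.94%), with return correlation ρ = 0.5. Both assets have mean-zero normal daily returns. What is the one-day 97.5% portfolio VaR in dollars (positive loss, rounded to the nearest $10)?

$4,700

σ_p² = 0.24²·1.259² + 0.76²·2.94² + 2·0.5·0.24·0.76·1.259·2.94 = 5.7590 (%²).
σ_p = √5.7590 = 2.400%.
At 97.5%, z = 1.960.
VaR = 1.960 × 2.400% = 4.704%; on $100,000 that is $4,704.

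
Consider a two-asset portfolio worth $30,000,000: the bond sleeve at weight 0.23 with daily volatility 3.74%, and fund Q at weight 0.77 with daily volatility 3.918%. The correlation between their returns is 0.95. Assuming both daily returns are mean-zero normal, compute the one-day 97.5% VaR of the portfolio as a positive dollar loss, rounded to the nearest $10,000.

σ_p² = 0.23²·3.74² + 0.77²·3.918² + 2·0.95·0.23·0.77·3.74·3.918 = 14.7721 (%²).
σ_p = √14.7721 = 3.843%.
At 97.5%, z = 1.960.
VaR = 1.960 × 3.843% = 7.532%; on $30,000,000 that is $2,259,600.

$2,260,000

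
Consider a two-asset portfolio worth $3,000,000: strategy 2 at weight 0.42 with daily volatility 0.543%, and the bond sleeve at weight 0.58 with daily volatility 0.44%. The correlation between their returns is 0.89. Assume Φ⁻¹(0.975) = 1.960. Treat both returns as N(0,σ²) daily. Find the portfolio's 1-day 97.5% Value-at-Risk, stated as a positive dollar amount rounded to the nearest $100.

$27,600

σ_p² = 0.42²·0.543² + 0.58²·0.44² + 2·0.89·0.42·0.58·0.543·0.44 = 0.2207 (%²).
σ_p = √0.2207 = 0.470%.
VaR = 1.960 × 0.470% = 0.921%; on $3,000,000 that is $27,630.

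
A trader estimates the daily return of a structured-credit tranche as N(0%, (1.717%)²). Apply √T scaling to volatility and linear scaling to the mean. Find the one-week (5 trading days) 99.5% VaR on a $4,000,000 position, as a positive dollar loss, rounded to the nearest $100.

$395,600

At 99.5%, z = 2.576.
σ_{5d} = 1.717% × √5 = 3.839%.
VaR = 2.576 × 3.839% = 9.889%.
On $4,000,000: 0.09889 × $4,000,000 = $395,560.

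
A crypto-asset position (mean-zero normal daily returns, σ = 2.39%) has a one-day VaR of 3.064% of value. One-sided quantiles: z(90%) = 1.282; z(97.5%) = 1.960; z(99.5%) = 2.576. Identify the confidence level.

Implied z = VaR/σ = 3.064 / 2.39 = 1.282.
This matches z(90%) = 1.282.

90%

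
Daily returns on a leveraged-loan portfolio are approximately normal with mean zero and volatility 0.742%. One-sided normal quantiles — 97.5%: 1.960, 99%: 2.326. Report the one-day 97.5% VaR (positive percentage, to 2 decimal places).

VaR = z·σ = 1.960 × 0.742% = 1.454%.

1.45%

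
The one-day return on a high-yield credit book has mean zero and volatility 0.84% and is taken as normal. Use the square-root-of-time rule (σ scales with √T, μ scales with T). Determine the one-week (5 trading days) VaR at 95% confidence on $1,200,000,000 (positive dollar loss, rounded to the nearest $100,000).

$37,100,000

At 95%, z = 1.645.
σ_{5d} = 0.84% × √5 = 1.878%.
VaR = 1.645 × 1.878% = 3.089%.
On $1,200,000,000: 0.03089 × $1,200,000,000 = $37,068,000.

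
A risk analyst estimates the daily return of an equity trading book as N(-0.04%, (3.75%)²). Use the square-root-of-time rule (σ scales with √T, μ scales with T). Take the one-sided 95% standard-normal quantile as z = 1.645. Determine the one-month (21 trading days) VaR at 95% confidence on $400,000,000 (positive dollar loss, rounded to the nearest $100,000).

σ_{21d} = 3.75% × √21 = 17.185%; μ_{21d} = 21 × -0.04% = -0.840%.
VaR = −(-0.840%) + 1.645 × 17.185% = 29.109%.
On $400,000,000: 0.29109 × $400,000,000 = $116,436,000.

$116,400,000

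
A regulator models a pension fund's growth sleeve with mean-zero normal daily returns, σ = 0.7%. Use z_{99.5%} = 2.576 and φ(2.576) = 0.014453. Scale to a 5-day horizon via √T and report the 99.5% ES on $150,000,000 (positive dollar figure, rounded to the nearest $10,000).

$6,790,000

σ_{5d} = 0.7% × √5 = 1.565%.
ES multiplier = φ(z)/(1−α) = 0.014453/0.005 = 2.891.
ES = 1.565% × 2.891 = 4.524%; on $150,000,000: $6,786,000.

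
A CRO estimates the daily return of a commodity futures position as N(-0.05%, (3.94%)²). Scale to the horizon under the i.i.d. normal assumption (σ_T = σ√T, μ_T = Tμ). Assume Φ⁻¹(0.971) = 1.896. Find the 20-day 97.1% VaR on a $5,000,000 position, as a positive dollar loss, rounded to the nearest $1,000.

σ_{20d} = 3.94% × √20 = 17.620%; μ_{20d} = 20 × -0.05% = -1.000%.
VaR = −(-1.000%) + 1.896 × 17.620% = 34.408%.
On $5,000,000: 0.34408 × $5,000,000 = $1,720,400.

$1,720,000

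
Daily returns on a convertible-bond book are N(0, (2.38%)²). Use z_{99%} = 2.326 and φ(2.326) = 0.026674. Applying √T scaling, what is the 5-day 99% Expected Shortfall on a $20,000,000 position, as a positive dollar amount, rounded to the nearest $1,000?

σ_{5d} = 2.38% × √5 = 5.322%.
ES multiplier = φ(z)/(1−α) = 0.026674/0.01 = 2.667.
ES = 5.322% × 2.667 = 14.194%; on $20,000,000: $2,838,800.

$2,839,000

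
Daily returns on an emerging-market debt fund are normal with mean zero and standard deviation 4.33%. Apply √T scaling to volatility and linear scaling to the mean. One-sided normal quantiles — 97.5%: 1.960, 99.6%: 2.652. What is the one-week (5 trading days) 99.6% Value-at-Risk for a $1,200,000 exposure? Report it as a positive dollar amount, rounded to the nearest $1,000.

σ_{5d} = 4.33% × √5 = 9.682%.
VaR = 2.652 × 9.682% = 25.677%.
On $1,200,000: 0.25677 × $1,200,000 = $308,124.

$308,000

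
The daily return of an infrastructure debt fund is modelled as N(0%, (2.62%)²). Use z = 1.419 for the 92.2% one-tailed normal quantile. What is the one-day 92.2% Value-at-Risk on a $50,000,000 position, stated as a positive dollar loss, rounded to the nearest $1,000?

VaR = z·σ = 1.419 × 2.62% = 3.718%.
On $50,000,000: 0.03718 × $50,000,000 = $1,859,000.

$1,859,000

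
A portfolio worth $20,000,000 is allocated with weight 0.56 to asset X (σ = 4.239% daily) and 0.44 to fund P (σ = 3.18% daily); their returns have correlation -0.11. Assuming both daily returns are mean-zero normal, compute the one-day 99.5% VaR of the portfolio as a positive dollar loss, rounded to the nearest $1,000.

σ_p² = 0.56²·4.239² + 0.44²·3.18² + 2·-0.11·0.56·0.44·4.239·3.18 = 6.8622 (%²).
σ_p = √6.8622 = 2.620%.
At 99.5%, z = 2.576.
VaR = 2.576 × 2.620% = 6.749%; on $20,000,000 that is $1,349,800.

$1,350,000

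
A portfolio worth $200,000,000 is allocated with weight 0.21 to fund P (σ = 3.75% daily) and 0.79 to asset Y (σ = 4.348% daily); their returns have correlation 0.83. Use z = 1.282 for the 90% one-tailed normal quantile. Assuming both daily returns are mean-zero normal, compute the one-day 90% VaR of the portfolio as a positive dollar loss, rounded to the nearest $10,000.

$10,540,000

σ_p² = 0.21²·3.75² + 0.79²·4.348² + 2·0.83·0.21·0.79·3.75·4.348 = 16.9091 (%²).
σ_p = √16.9091 = 4.112%.
VaR = 1.282 × 4.112% = 5.272%; on $200,000,000 that is $10,544,000.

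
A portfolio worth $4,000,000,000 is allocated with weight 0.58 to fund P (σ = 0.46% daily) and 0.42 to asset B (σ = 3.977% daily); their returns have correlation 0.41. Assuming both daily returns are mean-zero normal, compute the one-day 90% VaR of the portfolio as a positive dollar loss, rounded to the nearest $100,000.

$92,100,000

σ_p² = 0.58²·0.46² + 0.42²·3.977² + 2·0.41·0.58·0.42·0.46·3.977 = 3.2266 (%²).
σ_p = √3.2266 = 1.796%.
At 90%, z = 1.282.
VaR = 1.282 × 1.796% = 2.302%; on $4,000,000,000 that is $92,080,000.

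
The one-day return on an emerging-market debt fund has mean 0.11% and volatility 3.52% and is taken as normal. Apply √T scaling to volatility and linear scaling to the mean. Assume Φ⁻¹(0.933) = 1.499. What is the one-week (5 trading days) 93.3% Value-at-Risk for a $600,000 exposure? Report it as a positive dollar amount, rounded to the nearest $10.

σ_{5d} = 3.52% × √5 = 7.871%; μ_{5d} = 5 × 0.11% = 0.550%.
VaR = −(0.550%) + 1.499 × 7.871% = 11.249%.
On $600,000: 0.11249 × $600,000 = $67,494.

$67,490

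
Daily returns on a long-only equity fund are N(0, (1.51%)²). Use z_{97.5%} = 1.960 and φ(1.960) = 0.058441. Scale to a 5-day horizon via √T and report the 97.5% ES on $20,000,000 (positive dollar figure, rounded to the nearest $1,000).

$1,579,000

σ_{5d} = 1.51% × √5 = 3.376%.
ES multiplier = φ(z)/(1−α) = 0.058441/0.025 = 2.338.
ES = 3.376% × 2.338 = 7.893%; on $20,000,000: $1,578,600.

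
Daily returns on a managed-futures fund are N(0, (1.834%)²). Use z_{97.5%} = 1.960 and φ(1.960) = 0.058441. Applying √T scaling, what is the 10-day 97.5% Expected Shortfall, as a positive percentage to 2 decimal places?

13.56%

σ_{10d} = 1.834% × √10 = 5.800%.
ES multiplier = φ(z)/(1−α) = 0.058441/0.025 = 2.338.
ES = 5.800% × 2.338 = 13.560%.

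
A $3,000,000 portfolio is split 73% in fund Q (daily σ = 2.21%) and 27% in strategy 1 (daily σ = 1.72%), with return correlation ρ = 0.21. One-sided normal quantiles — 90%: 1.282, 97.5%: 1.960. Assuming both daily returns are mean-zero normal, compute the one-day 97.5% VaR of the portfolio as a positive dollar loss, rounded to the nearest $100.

$104,100

σ_p² = 0.73²·2.21² + 0.27²·1.72² + 2·0.21·0.73·0.27·2.21·1.72 = 3.1331 (%²).
σ_p = √3.1331 = 1.770%.
VaR = 1.960 × 1.770% = 3.469%; on $3,000,000 that is $104,070.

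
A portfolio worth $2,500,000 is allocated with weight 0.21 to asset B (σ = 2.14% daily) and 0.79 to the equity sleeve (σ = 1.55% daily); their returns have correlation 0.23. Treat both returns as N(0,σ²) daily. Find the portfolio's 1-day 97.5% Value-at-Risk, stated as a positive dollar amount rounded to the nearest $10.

$68,500

σ_p² = 0.21²·2.14² + 0.79²·1.55² + 2·0.23·0.21·0.79·2.14·1.55 = 1.9545 (%²).
σ_p = √1.9545 = 1.398%.
At 97.5%, z = 1.960.
VaR = 1.960 × 1.398% = 2.740%; on $2,500,000 that is $68,500.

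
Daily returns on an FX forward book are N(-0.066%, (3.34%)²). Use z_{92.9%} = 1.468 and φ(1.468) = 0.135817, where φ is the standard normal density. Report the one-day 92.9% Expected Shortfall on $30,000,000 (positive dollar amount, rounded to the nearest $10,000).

Tail multiplier: φ(z)/(1−α) = 0.135817 / 0.071 = 1.913.
ES = −(-0.066%) + 3.34% × 1.913 = 6.455%.
On $30,000,000: 0.06455 × $30,000,000 = $1,936,500.

$1,940,000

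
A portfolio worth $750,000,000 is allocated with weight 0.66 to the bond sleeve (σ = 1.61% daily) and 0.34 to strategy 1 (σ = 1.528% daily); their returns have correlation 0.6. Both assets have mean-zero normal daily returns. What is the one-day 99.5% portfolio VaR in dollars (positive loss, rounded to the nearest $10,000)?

$27,740,000

σ_p² = 0.66²·1.61² + 0.34²·1.528² + 2·0.6·0.66·0.34·1.61·1.528 = 2.0615 (%²).
σ_p = √2.0615 = 1.436%.
At 99.5%, z = 2.576.
VaR = 2.576 × 1.436% = 3.699%; on $750,000,000 that is $27,742,500.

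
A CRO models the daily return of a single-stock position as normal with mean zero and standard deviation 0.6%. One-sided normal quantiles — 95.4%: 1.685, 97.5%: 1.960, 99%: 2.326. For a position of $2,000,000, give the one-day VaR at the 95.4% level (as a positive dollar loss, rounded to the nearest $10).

VaR = z·σ = 1.685 × 0.6% = 1.011%.
On $2,000,000: 0.01011 × $2,000,000 = $20,220.

$20,220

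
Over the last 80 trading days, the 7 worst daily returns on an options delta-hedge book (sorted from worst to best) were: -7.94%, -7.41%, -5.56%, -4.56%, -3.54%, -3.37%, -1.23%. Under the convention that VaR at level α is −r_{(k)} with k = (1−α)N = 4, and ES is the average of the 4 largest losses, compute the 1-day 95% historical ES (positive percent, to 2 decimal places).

6.37%

The 4 worst returns sum to -25.47%.
ES = −(-25.47%) / 4 = 6.3675% ≈ 6.37%.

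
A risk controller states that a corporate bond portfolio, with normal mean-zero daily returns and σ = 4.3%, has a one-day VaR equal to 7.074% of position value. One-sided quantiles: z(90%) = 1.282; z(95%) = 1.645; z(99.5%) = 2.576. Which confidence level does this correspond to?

95%

Implied z = VaR/σ = 7.074 / 4.3 = 1.645.
This matches z(95%) = 1.645.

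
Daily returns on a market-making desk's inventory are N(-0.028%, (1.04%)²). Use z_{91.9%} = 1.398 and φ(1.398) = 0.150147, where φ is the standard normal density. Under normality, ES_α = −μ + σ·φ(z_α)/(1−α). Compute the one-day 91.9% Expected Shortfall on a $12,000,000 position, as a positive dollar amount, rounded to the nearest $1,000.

$235,000

Tail multiplier: φ(z)/(1−α) = 0.150147 / 0.081 = 1.854.
ES = −(-0.028%) + 1.04% × 1.854 = 1.956%.
On $12,000,000: 0.01956 × $12,000,000 = $234,720.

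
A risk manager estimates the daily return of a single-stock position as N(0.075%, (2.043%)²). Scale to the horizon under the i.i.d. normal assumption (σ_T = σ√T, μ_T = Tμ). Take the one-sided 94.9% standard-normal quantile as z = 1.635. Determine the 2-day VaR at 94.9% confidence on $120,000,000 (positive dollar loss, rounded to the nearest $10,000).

σ_{2d} = 2.043% × √2 = 2.889%; μ_{2d} = 2 × 0.075% = 0.150%.
VaR = −(0.150%) + 1.635 × 2.889% = 4.574%.
On $120,000,000: 0.04574 × $120,000,000 = $5,488,800.

$5,490,000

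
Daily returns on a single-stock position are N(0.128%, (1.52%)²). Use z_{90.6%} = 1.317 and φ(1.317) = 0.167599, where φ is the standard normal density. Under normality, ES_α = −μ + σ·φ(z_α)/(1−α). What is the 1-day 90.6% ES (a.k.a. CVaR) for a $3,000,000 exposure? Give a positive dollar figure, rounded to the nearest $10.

$77,460

Tail multiplier: φ(z)/(1−α) = 0.167599 / 0.094 = 1.783.
ES = −(0.128%) + 1.52% × 1.783 = 2.582%.
On $3,000,000: 0.02582 × $3,000,000 = $77,460.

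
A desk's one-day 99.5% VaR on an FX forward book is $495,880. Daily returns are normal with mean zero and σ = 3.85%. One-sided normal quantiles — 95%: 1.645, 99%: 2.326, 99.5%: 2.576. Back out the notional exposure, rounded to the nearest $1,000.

$5,000,000

VaR as a fraction of value: z·σ = 2.576 × 3.85% = 9.9176%.
Position = $495,880 / 0.099176 = $5,000,000.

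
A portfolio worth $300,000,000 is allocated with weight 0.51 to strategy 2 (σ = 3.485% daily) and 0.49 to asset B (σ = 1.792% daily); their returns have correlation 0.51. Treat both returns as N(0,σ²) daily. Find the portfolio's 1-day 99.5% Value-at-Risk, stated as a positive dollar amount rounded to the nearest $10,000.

σ_p² = 0.51²·3.485² + 0.49²·1.792² + 2·0.51·0.51·0.49·3.485·1.792 = 5.5219 (%²).
σ_p = √5.5219 = 2.350%.
At 99.5%, z = 2.576.
VaR = 2.576 × 2.350% = 6.054%; on $300,000,000 that is $18,162,000.

$18,160,000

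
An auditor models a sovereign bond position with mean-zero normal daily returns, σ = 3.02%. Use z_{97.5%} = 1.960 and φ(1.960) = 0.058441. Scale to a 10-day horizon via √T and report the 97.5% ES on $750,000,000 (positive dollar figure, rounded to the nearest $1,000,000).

$167,000,000

σ_{10d} = 3.02% × √10 = 9.550%.
ES multiplier = φ(z)/(1−α) = 0.058441/0.025 = 2.338.
ES = 9.550% × 2.338 = 22.328%; on $750,000,000: $167,460,000.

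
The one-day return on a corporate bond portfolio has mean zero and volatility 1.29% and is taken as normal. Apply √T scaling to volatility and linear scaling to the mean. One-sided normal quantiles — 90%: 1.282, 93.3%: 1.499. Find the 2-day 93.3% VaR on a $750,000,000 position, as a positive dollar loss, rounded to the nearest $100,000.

$20,500,000

σ_{2d} = 1.29% × √2 = 1.824%.
VaR = 1.499 × 1.824% = 2.734%.
On $750,000,000: 0.02734 × $750,000,000 = $20,505,000.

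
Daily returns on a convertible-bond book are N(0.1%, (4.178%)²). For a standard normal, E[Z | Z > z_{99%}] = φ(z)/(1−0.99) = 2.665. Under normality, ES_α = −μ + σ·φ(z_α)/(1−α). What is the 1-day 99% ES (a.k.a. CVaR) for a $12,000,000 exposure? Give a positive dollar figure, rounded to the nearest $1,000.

ES = −(0.1%) + 4.178% × 2.665 = 11.034%.
On $12,000,000: 0.11034 × $12,000,000 = $1,324,080.

$1,324,000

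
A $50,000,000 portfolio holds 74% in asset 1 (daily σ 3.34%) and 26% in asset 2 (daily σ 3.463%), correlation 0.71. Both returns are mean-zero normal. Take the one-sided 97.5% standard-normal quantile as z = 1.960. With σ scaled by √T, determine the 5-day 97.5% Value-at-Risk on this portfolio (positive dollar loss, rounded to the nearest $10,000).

σ_p = √(0.74²·3.34² + 0.26²·3.463² + 2·0.71·0.74·0.26·3.34·3.463) = 3.175%.
σ_{5d} = 3.175% × √5 = 7.100%.
VaR = 1.960 × 7.100% = 13.916%; on $50,000,000 that is $6,958,000.

$6,960,000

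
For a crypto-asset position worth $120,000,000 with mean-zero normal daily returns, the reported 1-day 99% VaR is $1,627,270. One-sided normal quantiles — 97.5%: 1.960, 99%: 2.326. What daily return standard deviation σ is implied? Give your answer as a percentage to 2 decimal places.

0.58%

VaR as a fraction: $1,627,270 / $120,000,000 = 1.356%.
σ = VaR / z = 1.356% / 2.326 = 0.583%.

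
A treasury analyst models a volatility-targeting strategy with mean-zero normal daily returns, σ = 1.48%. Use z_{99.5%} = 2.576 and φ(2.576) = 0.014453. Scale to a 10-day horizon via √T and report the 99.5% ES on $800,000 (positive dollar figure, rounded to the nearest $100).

$108,200

σ_{10d} = 1.48% × √10 = 4.680%.
ES multiplier = φ(z)/(1−α) = 0.014453/0.005 = 2.891.
ES = 4.680% × 2.891 = 13.530%; on $800,000: $108,240.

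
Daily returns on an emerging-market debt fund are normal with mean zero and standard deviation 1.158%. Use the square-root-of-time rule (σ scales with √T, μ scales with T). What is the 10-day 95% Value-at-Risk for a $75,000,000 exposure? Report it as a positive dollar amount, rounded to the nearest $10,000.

$4,520,000

At 95%, z = 1.645.
σ_{10d} = 1.158% × √10 = 3.662%.
VaR = 1.645 × 3.662% = 6.024%.
On $75,000,000: 0.06024 × $75,000,000 = $4,518,000.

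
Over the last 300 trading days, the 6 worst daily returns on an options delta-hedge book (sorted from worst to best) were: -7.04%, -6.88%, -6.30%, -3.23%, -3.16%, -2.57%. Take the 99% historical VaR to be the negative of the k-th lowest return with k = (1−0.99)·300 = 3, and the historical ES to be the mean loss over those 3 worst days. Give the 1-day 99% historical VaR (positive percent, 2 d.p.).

6.30%

k = 3; the 3rd lowest return is -6.30%, so VaR = 6.30%.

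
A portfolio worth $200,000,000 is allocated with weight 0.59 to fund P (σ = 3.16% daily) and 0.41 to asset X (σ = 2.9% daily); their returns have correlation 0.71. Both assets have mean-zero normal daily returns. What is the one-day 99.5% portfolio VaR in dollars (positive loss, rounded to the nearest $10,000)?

$14,610,000

σ_p² = 0.59²·3.16² + 0.41²·2.9² + 2·0.71·0.59·0.41·3.16·2.9 = 8.0375 (%²).
σ_p = √8.0375 = 2.835%.
At 99.5%, z = 2.576.
VaR = 2.576 × 2.835% = 7.303%; on $200,000,000 that is $14,606,000.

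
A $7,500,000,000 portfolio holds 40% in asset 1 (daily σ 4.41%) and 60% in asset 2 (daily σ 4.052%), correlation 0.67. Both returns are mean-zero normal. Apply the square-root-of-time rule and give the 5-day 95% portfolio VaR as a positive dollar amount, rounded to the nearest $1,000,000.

σ_p = √(0.4²·4.41² + 0.6²·4.052² + 2·0.67·0.4·0.6·4.41·4.052) = 3.843%.
σ_{5d} = 3.843% × √5 = 8.593%.
z(95%) = 1.645.
VaR = 1.645 × 8.593% = 14.135%; on $7,500,000,000 that is $1,060,125,000.

$1,060,000,000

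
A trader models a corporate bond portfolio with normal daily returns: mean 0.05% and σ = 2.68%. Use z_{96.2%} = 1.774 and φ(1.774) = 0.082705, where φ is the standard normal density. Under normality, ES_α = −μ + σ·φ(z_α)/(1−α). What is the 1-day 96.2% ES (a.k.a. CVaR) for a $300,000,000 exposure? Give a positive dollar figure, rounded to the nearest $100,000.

Tail multiplier: φ(z)/(1−α) = 0.082705 / 0.038 = 2.176.
ES = −(0.05%) + 2.68% × 2.176 = 5.782%.
On $300,000,000: 0.05782 × $300,000,000 = $17,346,000.

$17,300,000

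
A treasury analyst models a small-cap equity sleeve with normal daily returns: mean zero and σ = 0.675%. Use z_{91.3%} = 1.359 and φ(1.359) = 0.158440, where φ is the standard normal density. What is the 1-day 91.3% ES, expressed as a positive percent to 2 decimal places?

1.23%

Tail multiplier: φ(z)/(1−α) = 0.158440 / 0.087 = 1.821.
ES = 0.675% × 1.821 = 1.229%.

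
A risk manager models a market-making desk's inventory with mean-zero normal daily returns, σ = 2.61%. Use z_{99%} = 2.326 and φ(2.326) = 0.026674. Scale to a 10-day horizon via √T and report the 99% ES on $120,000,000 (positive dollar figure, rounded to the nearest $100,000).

$26,400,000

σ_{10d} = 2.61% × √10 = 8.254%.
ES multiplier = φ(z)/(1−α) = 0.026674/0.01 = 2.667.
ES = 8.254% × 2.667 = 22.013%; on $120,000,000: $26,415,600.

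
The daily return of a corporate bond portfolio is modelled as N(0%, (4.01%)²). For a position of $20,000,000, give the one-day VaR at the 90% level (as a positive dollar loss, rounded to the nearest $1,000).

$1,028,000

At 90% one-sided, z = 1.282.
VaR = z·σ = 1.282 × 4.01% = 5.141%.
On $20,000,000: 0.05141 × $20,000,000 = $1,028,200.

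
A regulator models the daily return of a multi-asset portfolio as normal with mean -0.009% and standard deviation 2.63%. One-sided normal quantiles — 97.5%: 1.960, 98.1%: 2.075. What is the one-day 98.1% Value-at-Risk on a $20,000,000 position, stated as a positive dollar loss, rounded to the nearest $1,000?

$1,093,000

VaR = −μ + z·σ = −(-0.009%) + 2.075 × 2.63% = 5.466%.
On $20,000,000: 0.05466 × $20,000,000 = $1,093,200.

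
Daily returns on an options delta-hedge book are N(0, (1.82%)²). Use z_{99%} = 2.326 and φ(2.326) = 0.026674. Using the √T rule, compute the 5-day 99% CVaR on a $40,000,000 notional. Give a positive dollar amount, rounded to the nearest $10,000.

$4,340,000

σ_{5d} = 1.82% × √5 = 4.070%.
ES multiplier = φ(z)/(1−α) = 0.026674/0.01 = 2.667.
ES = 4.070% × 2.667 = 10.855%; on $40,000,000: $4,342,000.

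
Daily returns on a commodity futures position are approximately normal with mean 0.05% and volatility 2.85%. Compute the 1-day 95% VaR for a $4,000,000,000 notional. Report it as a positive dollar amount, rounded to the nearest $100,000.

At 95% one-sided, z = 1.645.
VaR = −μ + z·σ = −(0.05%) + 1.645 × 2.85% = 4.638%.
On $4,000,000,000: 0.04638 × $4,000,000,000 = $185,520,000.

$185,500,000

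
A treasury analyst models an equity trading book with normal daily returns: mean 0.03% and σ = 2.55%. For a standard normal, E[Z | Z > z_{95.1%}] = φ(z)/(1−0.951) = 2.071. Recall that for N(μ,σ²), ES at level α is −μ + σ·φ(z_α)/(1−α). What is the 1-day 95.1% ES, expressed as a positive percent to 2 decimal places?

5.25%

ES = −(0.03%) + 2.55% × 2.071 = 5.251%.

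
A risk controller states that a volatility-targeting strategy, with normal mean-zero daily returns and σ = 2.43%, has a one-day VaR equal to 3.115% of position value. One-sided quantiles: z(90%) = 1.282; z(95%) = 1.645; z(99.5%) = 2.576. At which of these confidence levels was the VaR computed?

90%

Implied z = VaR/σ = 3.115 / 2.43 = 1.282.
This matches z(90%) = 1.282.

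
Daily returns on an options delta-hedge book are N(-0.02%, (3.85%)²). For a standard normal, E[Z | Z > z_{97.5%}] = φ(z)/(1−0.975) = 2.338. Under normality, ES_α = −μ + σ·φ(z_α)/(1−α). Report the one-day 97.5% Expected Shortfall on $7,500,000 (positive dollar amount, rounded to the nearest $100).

ES = −(-0.02%) + 3.85% × 2.338 = 9.021%.
On $7,500,000: 0.09021 × $7,500,000 = $676,575.

$676,600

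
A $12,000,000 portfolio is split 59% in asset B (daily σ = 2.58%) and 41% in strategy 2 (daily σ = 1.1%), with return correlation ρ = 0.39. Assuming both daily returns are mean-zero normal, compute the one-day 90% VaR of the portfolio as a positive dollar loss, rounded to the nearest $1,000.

σ_p² = 0.59²·2.58² + 0.41²·1.1² + 2·0.39·0.59·0.41·2.58·1.1 = 3.0560 (%²).
σ_p = √3.0560 = 1.748%.
At 90%, z = 1.282.
VaR = 1.282 × 1.748% = 2.241%; on $12,000,000 that is $268,920.

$269,000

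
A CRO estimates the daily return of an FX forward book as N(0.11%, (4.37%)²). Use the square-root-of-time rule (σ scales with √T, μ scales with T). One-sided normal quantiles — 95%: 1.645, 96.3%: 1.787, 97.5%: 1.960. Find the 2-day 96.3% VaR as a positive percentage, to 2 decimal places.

σ_{2d} = 4.37% × √2 = 6.180%; μ_{2d} = 2 × 0.11% = 0.220%.
VaR = −(0.220%) + 1.787 × 6.180% = 10.824%.

10.82%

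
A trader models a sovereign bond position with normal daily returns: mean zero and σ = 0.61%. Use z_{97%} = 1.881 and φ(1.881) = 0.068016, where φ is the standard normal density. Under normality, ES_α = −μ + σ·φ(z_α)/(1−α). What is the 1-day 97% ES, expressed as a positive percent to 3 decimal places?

Tail multiplier: φ(z)/(1−α) = 0.068016 / 0.03 = 2.267.
ES = 0.61% × 2.267 = 1.383%.

1.383%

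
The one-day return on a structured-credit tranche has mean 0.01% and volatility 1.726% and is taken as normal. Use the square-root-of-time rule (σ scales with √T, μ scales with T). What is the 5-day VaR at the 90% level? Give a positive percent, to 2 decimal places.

4.90%

At 90%, z = 1.282.
σ_{5d} = 1.726% × √5 = 3.859%; μ_{5d} = 5 × 0.01% = 0.050%.
VaR = −(0.050%) + 1.282 × 3.859% = 4.897%.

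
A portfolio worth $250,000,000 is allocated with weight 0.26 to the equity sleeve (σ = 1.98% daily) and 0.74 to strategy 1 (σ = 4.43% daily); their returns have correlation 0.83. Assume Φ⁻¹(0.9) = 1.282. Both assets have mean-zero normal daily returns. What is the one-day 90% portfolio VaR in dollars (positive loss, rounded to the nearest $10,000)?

$11,910,000

σ_p² = 0.26²·1.98² + 0.74²·4.43² + 2·0.83·0.26·0.74·1.98·4.43 = 13.8131 (%²).
σ_p = √13.8131 = 3.717%.
VaR = 1.282 × 3.717% = 4.765%; on $250,000,000 that is $11,912,500.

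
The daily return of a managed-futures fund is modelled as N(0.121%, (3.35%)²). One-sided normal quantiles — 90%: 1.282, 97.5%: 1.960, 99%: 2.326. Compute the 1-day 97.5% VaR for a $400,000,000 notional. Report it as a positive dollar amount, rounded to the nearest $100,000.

$25,800,000

VaR = −μ + z·σ = −(0.121%) + 1.960 × 3.35% = 6.445%.
On $400,000,000: 0.06445 × $400,000,000 = $25,780,000.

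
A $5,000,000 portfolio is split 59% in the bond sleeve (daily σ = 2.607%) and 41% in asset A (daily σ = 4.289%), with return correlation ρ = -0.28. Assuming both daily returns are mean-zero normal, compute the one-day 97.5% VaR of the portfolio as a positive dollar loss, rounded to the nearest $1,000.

$195,000

σ_p² = 0.59²·2.607² + 0.41²·4.289² + 2·-0.28·0.59·0.41·2.607·4.289 = 3.9435 (%²).
σ_p = √3.9435 = 1.986%.
At 97.5%, z = 1.960.
VaR = 1.960 × 1.986% = 3.893%; on $5,000,000 that is $194,650.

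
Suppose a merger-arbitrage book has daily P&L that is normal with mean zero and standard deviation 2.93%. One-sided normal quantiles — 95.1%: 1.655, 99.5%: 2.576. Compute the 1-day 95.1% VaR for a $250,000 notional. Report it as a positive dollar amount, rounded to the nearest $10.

VaR = z·σ = 1.655 × 2.93% = 4.849%.
On $250,000: 0.04849 × $250,000 = $12,123.

$12,120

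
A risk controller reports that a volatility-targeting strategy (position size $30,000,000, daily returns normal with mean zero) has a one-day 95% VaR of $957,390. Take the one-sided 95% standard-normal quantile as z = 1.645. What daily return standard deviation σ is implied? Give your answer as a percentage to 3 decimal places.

VaR as a fraction: $957,390 / $30,000,000 = 3.191%.
σ = VaR / z = 3.191% / 1.645 = 1.940%.

1.940%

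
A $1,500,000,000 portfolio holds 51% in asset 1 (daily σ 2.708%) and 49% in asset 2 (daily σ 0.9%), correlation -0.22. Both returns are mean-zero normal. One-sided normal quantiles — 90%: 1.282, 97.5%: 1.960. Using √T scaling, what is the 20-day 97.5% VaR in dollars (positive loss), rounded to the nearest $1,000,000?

σ_p = √(0.51²·2.708² + 0.49²·0.9² + 2·-0.22·0.51·0.49·2.708·0.9) = 1.354%.
σ_{20d} = 1.354% × √20 = 6.055%.
VaR = 1.960 × 6.055% = 11.868%; on $1,500,000,000 that is $178,020,000.

$178,000,000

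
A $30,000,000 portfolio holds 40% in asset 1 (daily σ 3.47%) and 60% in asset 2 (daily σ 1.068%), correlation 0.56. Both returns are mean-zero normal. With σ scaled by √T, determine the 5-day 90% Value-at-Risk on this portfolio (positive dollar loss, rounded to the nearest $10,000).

σ_p = √(0.4²·3.47² + 0.6²·1.068² + 2·0.56·0.4·0.6·3.47·1.068) = 1.826%.
σ_{5d} = 1.826% × √5 = 4.083%.
z(90%) = 1.282.
VaR = 1.282 × 4.083% = 5.234%; on $30,000,000 that is $1,570,200.

$1,570,000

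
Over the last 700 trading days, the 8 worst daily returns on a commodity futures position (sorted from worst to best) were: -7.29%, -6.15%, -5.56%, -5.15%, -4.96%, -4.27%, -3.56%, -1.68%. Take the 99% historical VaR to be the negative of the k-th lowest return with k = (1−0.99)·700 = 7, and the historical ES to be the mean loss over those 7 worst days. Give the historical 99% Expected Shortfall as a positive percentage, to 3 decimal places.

The 7 worst returns sum to -36.94%.
ES = −(-36.94%) / 7 = 5.2771…% ≈ 5.277%.

5.277%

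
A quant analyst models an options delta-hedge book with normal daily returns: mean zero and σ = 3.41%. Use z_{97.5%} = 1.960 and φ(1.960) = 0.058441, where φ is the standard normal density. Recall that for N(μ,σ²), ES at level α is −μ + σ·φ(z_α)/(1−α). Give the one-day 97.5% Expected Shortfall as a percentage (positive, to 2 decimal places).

Tail multiplier: φ(z)/(1−α) = 0.058441 / 0.025 = 2.338.
ES = 3.41% × 2.338 = 7.973%.

7.97%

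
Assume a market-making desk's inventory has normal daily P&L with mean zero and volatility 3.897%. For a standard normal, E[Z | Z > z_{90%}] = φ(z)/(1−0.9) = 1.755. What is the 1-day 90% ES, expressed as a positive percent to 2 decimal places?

ES = 3.897% × 1.755 = 6.839%.

6.84%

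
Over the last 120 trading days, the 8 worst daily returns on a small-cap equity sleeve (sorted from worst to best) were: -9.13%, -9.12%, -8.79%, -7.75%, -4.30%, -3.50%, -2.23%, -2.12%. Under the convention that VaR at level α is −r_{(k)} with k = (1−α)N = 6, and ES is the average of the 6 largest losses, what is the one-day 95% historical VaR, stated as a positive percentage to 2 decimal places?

3.50%

k = 6; the 6th lowest return is -3.50%, so VaR = 3.50%.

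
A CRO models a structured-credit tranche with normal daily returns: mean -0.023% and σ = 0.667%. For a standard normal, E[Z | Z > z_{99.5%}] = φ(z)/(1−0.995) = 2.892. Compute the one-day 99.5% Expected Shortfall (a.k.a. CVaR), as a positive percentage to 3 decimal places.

1.952%

ES = −(-0.023%) + 0.667% × 2.892 = 1.952%.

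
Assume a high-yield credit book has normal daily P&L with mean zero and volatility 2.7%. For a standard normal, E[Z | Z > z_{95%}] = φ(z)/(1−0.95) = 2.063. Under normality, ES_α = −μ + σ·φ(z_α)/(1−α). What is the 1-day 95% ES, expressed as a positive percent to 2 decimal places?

5.57%

ES = 2.7% × 2.063 = 5.570%.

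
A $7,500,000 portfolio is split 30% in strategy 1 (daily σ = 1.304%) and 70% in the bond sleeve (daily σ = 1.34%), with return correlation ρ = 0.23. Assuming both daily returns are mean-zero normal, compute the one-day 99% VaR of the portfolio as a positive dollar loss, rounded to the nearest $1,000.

σ_p² = 0.3²·1.304² + 0.7²·1.34² + 2·0.23·0.3·0.7·1.304·1.34 = 1.2017 (%²).
σ_p = √1.2017 = 1.096%.
At 99%, z = 2.326.
VaR = 2.326 × 1.096% = 2.549%; on $7,500,000 that is $191,175.

$191,000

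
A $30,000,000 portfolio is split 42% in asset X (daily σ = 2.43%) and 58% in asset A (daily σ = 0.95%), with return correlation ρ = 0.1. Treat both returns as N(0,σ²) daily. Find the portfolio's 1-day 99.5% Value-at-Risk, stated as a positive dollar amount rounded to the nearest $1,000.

σ_p² = 0.42²·2.43² + 0.58²·0.95² + 2·0.1·0.42·0.58·2.43·0.95 = 1.4577 (%²).
σ_p = √1.4577 = 1.207%.
At 99.5%, z = 2.576.
VaR = 2.576 × 1.207% = 3.109%; on $30,000,000 that is $932,700.

$933,000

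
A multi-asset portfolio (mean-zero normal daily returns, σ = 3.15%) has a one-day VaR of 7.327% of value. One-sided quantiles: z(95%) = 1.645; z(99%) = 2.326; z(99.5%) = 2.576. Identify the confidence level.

Implied z = VaR/σ = 7.327 / 3.15 = 2.326.
This matches z(99%) = 2.326.

99%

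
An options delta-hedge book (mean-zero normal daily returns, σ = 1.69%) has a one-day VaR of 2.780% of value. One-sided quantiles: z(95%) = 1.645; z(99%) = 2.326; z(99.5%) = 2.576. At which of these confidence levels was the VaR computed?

Implied z = VaR/σ = 2.780 / 1.69 = 1.645.
This matches z(95%) = 1.645.

95%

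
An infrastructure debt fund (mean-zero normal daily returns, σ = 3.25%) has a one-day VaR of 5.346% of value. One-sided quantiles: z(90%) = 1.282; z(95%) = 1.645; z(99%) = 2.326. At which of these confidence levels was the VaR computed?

95%

Implied z = VaR/σ = 5.346 / 3.25 = 1.645.
This matches z(95%) = 1.645.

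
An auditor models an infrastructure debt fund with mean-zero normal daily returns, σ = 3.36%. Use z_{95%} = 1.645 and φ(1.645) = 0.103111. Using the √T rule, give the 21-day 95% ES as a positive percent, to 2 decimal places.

31.75%

σ_{21d} = 3.36% × √21 = 15.397%.
ES multiplier = φ(z)/(1−α) = 0.103111/0.05 = 2.062.
ES = 15.397% × 2.062 = 31.749%.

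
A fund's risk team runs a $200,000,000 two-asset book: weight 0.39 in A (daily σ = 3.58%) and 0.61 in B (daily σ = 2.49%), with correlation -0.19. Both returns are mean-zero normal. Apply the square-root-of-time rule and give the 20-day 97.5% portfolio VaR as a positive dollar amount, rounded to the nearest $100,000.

$32,600,000

σ_p = √(0.39²·3.58² + 0.61²·2.49² + 2·-0.19·0.39·0.61·3.58·2.49) = 1.858%.
σ_{20d} = 1.858% × √20 = 8.309%.
z(97.5%) = 1.960.
VaR = 1.960 × 8.309% = 16.286%; on $200,000,000 that is $32,572,000.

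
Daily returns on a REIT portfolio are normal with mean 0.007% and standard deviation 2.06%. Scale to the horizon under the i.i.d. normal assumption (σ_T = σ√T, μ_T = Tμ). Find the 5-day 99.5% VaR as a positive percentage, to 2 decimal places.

11.83%

At 99.5%, z = 2.576.
σ_{5d} = 2.06% × √5 = 4.606%; μ_{5d} = 5 × 0.007% = 0.035%.
VaR = −(0.035%) + 2.576 × 4.606% = 11.830%.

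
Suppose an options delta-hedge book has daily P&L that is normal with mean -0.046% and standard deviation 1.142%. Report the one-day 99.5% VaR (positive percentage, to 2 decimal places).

At 99.5% one-sided, z = 2.576.
VaR = −μ + z·σ = −(-0.046%) + 2.576 × 1.142% = 2.988%.

2.99%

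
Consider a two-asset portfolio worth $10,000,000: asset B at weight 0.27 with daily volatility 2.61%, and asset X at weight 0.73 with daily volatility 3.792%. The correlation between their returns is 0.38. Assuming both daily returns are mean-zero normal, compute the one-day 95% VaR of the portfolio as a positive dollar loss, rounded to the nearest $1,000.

σ_p² = 0.27²·2.61² + 0.73²·3.792² + 2·0.38·0.27·0.73·2.61·3.792 = 9.6419 (%²).
σ_p = √9.6419 = 3.105%.
At 95%, z = 1.645.
VaR = 1.645 × 3.105% = 5.108%; on $10,000,000 that is $510,800.

$511,000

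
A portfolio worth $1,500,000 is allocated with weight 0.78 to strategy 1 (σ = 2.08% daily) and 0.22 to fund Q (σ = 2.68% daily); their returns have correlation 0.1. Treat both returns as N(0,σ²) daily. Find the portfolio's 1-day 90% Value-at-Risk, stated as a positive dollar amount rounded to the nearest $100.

σ_p² = 0.78²·2.08² + 0.22²·2.68² + 2·0.1·0.78·0.22·2.08·2.68 = 3.1711 (%²).
σ_p = √3.1711 = 1.781%.
At 90%, z = 1.282.
VaR = 1.282 × 1.781% = 2.283%; on $1,500,000 that is $34,245.

$34,200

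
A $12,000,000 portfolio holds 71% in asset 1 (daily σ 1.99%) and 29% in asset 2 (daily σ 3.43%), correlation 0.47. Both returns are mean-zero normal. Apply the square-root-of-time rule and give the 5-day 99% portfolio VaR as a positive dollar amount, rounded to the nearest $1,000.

σ_p = √(0.71²·1.99² + 0.29²·3.43² + 2·0.47·0.71·0.29·1.99·3.43) = 2.075%.
σ_{5d} = 2.075% × √5 = 4.640%.
z(99%) = 2.326.
VaR = 2.326 × 4.640% = 10.793%; on $12,000,000 that is $1,295,160.

$1,295,000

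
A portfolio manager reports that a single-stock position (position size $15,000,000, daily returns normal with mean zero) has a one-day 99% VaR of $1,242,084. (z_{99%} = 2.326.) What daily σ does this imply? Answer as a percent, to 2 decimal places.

VaR as a fraction: $1,242,084 / $15,000,000 = 8.281%.
σ = VaR / z = 8.281% / 2.326 = 3.560%.

3.56%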